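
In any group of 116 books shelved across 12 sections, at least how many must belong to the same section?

10

The 116 books fall into 12 sections.
If each of the 12 sections held at most 9, the total would be at most 12 × 9 = 108 < 116, a contradiction.
So at least one holds ⌈116/12⌉ = 10.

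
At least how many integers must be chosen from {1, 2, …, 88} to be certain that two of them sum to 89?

Partition {1, …, 88} into 44 pairs: {1,88}, {2,87}, …, {44,45}.
Choosing 44 integers — say the integers 1 through 44 — takes one from each pair and avoids the property.
Choosing 45 forces two into the same pair by pigeonhole, and those sum to 89. So 45.

45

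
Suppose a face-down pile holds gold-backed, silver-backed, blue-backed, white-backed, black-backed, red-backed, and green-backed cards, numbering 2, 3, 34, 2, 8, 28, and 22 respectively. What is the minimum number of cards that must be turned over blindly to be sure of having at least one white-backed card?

The worst case draws every non-white-backed card first: 2 + 3 + 34 + 8 + 28 + 22 = 97.
The next draw is then forced to be white-backed, giving 97 + 1 = 98.

98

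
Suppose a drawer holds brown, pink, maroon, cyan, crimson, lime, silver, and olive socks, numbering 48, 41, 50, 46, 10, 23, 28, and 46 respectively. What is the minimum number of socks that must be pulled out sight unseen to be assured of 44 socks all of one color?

Treat the 8 colors as pigeonholes.
In the worst case we take at most 43 of each color, but all 41 pink, all 10 crimson, all 23 lime, and all 28 silver (fewer than 43), giving 43 + 41 + 43 + 43 + 10 + 23 + 28 + 43 = 274.
One more sock then forces some color to 44, so 274 + 1 = 275.

275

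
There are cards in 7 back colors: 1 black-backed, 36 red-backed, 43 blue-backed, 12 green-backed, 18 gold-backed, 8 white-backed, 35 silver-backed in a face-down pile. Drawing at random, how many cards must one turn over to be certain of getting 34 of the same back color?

Treat the 7 back colors as pigeonholes.
In the worst case we take at most 33 of each back color, but all 1 black-backed, all 12 green-backed, all 18 gold-backed, and all 8 white-backed (fewer than 33), giving 1 + 33 + 33 + 12 + 18 + 8 + 33 = 138.
One more card then forces some back color to 34, so 138 + 1 = 139.

139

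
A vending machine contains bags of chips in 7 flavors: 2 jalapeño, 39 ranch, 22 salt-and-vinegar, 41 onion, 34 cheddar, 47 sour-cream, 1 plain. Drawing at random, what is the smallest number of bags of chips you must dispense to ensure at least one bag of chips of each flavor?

The hardest flavor to obtain is plain: we could draw every other bag of chips first — 186 − 1 = 185 bags of chips — without a single plain one.
The next draw must be plain, so 185 + 1 = 186.

186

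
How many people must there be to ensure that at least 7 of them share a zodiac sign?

There are 12 zodiac signs acting as pigeonholes.
With 12 × 6 = 72 people we could place exactly 6 in each, with no class reaching 7.
One more forces some class to hold 7, so 72 + 1 = 73.

73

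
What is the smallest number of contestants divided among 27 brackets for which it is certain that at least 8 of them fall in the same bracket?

There are 27 brackets acting as pigeonholes.
With 27 × 7 = 189 contestants we could place exactly 7 in each, with no class reaching 8.
One more forces some class to hold 8, so 189 + 1 = 190.

190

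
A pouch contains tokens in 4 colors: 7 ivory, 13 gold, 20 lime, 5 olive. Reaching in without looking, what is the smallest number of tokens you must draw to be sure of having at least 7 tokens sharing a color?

Treat the 4 colors as pigeonholes.
In the worst case we take at most 6 of each color, but all 5 olive (fewer than 6), giving 6 + 6 + 6 + 5 = 23.
One more token then forces some color to 7, so 23 + 1 = 24.

24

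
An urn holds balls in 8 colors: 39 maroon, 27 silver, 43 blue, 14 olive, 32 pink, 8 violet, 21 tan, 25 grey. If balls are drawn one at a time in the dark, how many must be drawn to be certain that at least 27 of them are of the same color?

In the worst case we take at most 26 of each color, but all 14 olive, all 8 violet, all 21 tan, and all 25 grey (fewer than 26), giving 26 + 26 + 26 + 14 + 26 + 8 + 21 + 25 = 172.
One more ball then forces some color to 27, so 172 + 1 = 173.

173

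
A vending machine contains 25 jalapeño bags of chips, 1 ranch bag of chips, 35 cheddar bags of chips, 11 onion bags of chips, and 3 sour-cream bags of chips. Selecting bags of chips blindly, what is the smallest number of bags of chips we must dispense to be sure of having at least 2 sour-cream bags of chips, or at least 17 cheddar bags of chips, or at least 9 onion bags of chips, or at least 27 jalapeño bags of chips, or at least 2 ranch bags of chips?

The worst case stops just short of every target: all 25 jalapeño, 1 ranch, 16 cheddar, 8 onion, 1 sour-cream — 25 + 1 + 16 + 8 + 1 = 51 bags of chips.
One more bag of chips must push some flavor to its target, so 51 + 1 = 52.

52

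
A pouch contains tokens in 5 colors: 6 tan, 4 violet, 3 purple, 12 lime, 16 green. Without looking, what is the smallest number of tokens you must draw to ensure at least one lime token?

30

The worst case draws every non-lime token first: 6 + 4 + 3 + 16 = 29.
The next draw is then forced to be lime, giving 29 + 1 = 30.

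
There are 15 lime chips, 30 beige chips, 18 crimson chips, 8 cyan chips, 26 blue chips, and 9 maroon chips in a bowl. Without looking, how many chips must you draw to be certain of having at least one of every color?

99

The hardest color to obtain is cyan: we could draw every other chip first — 106 − 8 = 98 chips — without a single cyan one.
The next draw must be cyan, so 98 + 1 = 99.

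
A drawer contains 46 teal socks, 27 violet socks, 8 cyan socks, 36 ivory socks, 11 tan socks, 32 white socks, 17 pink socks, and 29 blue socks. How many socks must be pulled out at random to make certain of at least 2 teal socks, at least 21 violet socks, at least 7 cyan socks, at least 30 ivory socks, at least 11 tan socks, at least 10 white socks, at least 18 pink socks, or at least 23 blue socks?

115

The worst case stops just short of every target: 1 teal, 20 violet, 6 cyan, 29 ivory, 10 tan, 9 white, 17 pink, 22 blue — 1 + 20 + 6 + 29 + 10 + 9 + 17 + 22 = 114 socks.
One more sock must push some color to its target, so 114 + 1 = 115.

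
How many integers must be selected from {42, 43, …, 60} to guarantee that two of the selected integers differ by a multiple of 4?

5

Group the integers by remainder mod 4; there are 4 residue classes, each nonempty in this range.
Choosing one from each class (4 integers) avoids any shared remainder.
One more choice must repeat a class, so two differ by a multiple of 4. Hence 4 + 1 = 5.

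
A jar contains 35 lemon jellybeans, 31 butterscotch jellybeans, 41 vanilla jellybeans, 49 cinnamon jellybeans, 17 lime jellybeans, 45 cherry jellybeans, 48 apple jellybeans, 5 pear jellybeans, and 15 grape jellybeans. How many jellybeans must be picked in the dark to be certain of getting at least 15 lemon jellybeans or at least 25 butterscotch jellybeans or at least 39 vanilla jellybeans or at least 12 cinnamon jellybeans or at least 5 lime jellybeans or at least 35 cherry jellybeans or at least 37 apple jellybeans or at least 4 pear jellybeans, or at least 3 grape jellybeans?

Each of the 9 flavors has its own threshold; avoid all of them simultaneously.
The worst case stops just short of every target: 14 lemon, 24 butterscotch, 38 vanilla, 11 cinnamon, 4 lime, 34 cherry, 36 apple, 3 pear, 2 grape — 14 + 24 + 38 + 11 + 4 + 34 + 36 + 3 + 2 = 166 jellybeans.
One more jellybean must push some flavor to its target, so 166 + 1 = 167.

167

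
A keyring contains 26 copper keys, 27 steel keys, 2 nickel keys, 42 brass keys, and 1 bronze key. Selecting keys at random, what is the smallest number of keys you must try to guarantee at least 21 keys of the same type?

64

Treat the 5 types as pigeonholes.
In the worst case we take at most 20 of each type, but all 2 nickel and all 1 bronze (fewer than 20), giving 20 + 20 + 2 + 20 + 1 = 63.
One more key then forces some type to 21, so 63 + 1 = 64.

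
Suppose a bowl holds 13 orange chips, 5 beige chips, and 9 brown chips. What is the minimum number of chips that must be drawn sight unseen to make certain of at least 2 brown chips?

To avoid brown chips as long as possible, exhaust the other 2 colors first.
The worst case draws every non-brown chip first: 13 + 5 = 18.
The next 2 draws are then forced to be brown, giving 18 + 2 = 20.

20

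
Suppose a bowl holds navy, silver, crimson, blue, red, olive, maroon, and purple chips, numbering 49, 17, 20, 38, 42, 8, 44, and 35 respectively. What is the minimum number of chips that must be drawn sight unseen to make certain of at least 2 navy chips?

206

The worst case draws every non-navy chip first: 17 + 20 + 38 + 42 + 8 + 44 + 35 = 204.
The next 2 draws are then forced to be navy, giving 204 + 2 = 206.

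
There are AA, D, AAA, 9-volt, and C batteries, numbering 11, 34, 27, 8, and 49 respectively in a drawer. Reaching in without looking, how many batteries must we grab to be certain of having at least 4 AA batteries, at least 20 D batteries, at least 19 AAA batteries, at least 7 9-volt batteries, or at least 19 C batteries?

The worst case stops just short of every target: 3 AA, 19 D, 18 AAA, 6 9-volt, 18 C — 3 + 19 + 18 + 6 + 18 = 64 batteries.
One more battery must push some type to its target, so 64 + 1 = 65.

65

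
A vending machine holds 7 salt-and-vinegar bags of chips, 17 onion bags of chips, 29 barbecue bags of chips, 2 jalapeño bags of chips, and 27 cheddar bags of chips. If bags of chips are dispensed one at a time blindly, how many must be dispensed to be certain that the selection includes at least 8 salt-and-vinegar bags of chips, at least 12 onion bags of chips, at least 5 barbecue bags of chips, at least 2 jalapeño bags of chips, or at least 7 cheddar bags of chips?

30

The worst case stops just short of every target: 7 salt-and-vinegar, 11 onion, 4 barbecue, 1 jalapeño, 6 cheddar — 7 + 11 + 4 + 1 + 6 = 29 bags of chips.
One more bag of chips must push some flavor to its target, so 29 + 1 = 30.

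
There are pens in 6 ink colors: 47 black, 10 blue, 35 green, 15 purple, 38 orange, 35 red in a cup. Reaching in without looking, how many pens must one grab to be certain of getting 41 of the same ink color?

Treat the 6 ink colors as pigeonholes.
In the worst case we take at most 40 of each ink color, but all 10 blue, all 35 green, all 15 purple, all 38 orange, and all 35 red (fewer than 40), giving 40 + 10 + 35 + 15 + 38 + 35 = 173.
One more pen then forces some ink color to 41, so 173 + 1 = 174.

174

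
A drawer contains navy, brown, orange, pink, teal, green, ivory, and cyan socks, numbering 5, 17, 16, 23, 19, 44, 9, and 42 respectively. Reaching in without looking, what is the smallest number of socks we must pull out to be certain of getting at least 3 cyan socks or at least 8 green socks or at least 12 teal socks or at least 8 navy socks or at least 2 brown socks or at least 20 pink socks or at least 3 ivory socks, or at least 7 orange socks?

54

Each of the 8 colors has its own threshold; avoid all of them simultaneously.
The worst case stops just short of every target: all 5 navy, 1 brown, 6 orange, 19 pink, 11 teal, 7 green, 2 ivory, 2 cyan — 5 + 1 + 6 + 19 + 11 + 7 + 2 + 2 = 53 socks.
One more sock must push some color to its target, so 53 + 1 = 54.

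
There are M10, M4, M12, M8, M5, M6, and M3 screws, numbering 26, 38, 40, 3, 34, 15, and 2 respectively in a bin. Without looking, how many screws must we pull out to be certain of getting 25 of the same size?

117

In the worst case we take at most 24 of each size, but all 3 M8, all 15 M6, and all 2 M3 (fewer than 24), giving 24 + 24 + 24 + 3 + 24 + 15 + 2 = 116.
One more screw then forces some size to 25, so 116 + 1 = 117.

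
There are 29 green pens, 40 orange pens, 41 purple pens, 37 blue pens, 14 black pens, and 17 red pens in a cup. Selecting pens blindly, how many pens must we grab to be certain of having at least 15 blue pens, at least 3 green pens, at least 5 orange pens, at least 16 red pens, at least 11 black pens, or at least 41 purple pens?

86

Each of the 6 ink colors has its own threshold; avoid all of them simultaneously.
The worst case stops just short of every target: 2 green, 4 orange, 40 purple, 14 blue, 10 black, 15 red — 2 + 4 + 40 + 14 + 10 + 15 = 85 pens.
One more pen must push some ink color to its target, so 85 + 1 = 86.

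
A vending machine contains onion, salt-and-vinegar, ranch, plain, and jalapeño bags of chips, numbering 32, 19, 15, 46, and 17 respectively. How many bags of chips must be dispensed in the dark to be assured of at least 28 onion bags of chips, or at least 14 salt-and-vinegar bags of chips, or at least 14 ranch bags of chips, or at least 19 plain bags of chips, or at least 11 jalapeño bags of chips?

Each of the 5 flavors has its own threshold; avoid all of them simultaneously.
The worst case stops just short of every target: 27 onion, 13 salt-and-vinegar, 13 ranch, 18 plain, 10 jalapeño — 27 + 13 + 13 + 18 + 10 = 81 bags of chips.
One more bag of chips must push some flavor to its target, so 81 + 1 = 82.

82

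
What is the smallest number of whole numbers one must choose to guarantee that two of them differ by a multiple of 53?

Two integers differ by a multiple of 53 exactly when they share a remainder mod 53.
There are 53 residue classes mod 53, so 53 integers can all lie in distinct classes.
One more integer must repeat a residue, giving a difference divisible by 53. So n = 53 + 1 = 54.

54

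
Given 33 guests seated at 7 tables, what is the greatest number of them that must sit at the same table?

The 33 guests fall into 7 tables.
If each of the 7 tables held at most 4, the total would be at most 7 × 4 = 28 < 33, a contradiction.
So at least one holds ⌈33/7⌉ = 5.

5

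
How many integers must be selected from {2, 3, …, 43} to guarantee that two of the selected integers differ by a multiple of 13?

14

Group the integers by remainder mod 13; there are 13 residue classes, each nonempty in this range.
Choosing one from each class (13 integers) avoids any shared remainder.
One more choice must repeat a class, so two differ by a multiple of 13. Hence 13 + 1 = 14.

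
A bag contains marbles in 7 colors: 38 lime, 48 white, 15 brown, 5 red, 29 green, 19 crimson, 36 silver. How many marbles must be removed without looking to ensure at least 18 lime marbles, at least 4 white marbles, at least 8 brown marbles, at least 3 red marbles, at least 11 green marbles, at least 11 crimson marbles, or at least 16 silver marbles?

65

Each of the 7 colors has its own threshold; avoid all of them simultaneously.
The worst case stops just short of every target: 17 lime, 3 white, 7 brown, 2 red, 10 green, 10 crimson, 15 silver — 17 + 3 + 7 + 2 + 10 + 10 + 15 = 64 marbles.
One more marble must push some color to its target, so 64 + 1 = 65.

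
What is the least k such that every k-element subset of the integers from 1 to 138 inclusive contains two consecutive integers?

70

Partition {1, …, 138} into 69 pairs: {1,2}, {3,4}, …, {137,138}.
Choosing 69 integers — say the 69 even numbers 2, 4, …, 138 — takes one from each pair and avoids the property.
Choosing 70 forces two into the same pair by pigeonhole, and those are consecutive. So 70.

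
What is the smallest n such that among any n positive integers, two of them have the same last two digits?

There are 100 possible two-digit endings acting as pigeonholes.
With 100 positive integers we could place one in each, avoiding any repeat.
One more forces some class to hold 2, so 100 + 1 = 101.

101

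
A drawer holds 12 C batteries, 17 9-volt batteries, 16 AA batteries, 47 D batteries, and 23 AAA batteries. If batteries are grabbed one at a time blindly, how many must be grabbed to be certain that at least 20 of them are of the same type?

In the worst case we take at most 19 of each type, but all 12 C, all 17 9-volt, and all 16 AA (fewer than 19), giving 12 + 17 + 16 + 19 + 19 = 83.
One more battery then forces some type to 20, so 83 + 1 = 84.

84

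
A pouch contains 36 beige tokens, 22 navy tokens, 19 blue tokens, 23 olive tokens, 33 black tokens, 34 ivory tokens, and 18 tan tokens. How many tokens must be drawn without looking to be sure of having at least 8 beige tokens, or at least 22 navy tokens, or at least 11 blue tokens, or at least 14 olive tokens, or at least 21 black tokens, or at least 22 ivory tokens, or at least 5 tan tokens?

The worst case stops just short of every target: 7 beige, 21 navy, 10 blue, 13 olive, 20 black, 21 ivory, 4 tan — 7 + 21 + 10 + 13 + 20 + 21 + 4 = 96 tokens.
One more token must push some color to its target, so 96 + 1 = 97.

97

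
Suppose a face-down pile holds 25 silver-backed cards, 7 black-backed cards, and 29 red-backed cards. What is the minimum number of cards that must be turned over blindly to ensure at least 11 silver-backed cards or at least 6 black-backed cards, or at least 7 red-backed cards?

The worst case stops just short of every target: 10 silver-backed, 5 black-backed, 6 red-backed — 10 + 5 + 6 = 21 cards.
One more card must push some back color to its target, so 21 + 1 = 22.

22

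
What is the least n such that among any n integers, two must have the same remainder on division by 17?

Two integers differ by a multiple of 17 exactly when they share a remainder mod 17.
There are 17 residue classes mod 17, so 17 integers can all lie in distinct classes.
One more integer must repeat a residue, giving a difference divisible by 17. So n = 17 + 1 = 18.

18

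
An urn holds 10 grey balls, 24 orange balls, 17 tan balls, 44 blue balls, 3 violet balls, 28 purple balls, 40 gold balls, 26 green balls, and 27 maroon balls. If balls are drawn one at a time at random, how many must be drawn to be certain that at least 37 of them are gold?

216

To avoid gold balls as long as possible, exhaust the other 8 colors first.
The worst case draws every non-gold ball first: 10 + 24 + 17 + 44 + 3 + 28 + 26 + 27 = 179.
The next 37 draws are then forced to be gold, giving 179 + 37 = 216.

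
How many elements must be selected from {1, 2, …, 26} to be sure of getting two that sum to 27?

Partition {1, …, 26} into 13 pairs: {1,26}, {2,25}, …, {13,14}.
Choosing 13 integers — say the integers 1 through 13 — takes one from each pair and avoids the property.
Choosing 14 forces two into the same pair by pigeonhole, and those sum to 27. So 14.

14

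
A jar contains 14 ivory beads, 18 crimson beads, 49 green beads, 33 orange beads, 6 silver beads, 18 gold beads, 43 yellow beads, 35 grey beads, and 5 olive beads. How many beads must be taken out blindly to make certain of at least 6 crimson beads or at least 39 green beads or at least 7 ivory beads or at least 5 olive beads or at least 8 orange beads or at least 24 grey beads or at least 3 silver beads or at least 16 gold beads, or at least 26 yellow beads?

The worst case stops just short of every target: 6 ivory, 5 crimson, 38 green, 7 orange, 2 silver, 15 gold, 25 yellow, 23 grey, 4 olive — 6 + 5 + 38 + 7 + 2 + 15 + 25 + 23 + 4 = 125 beads.
One more bead must push some color to its target, so 125 + 1 = 126.

126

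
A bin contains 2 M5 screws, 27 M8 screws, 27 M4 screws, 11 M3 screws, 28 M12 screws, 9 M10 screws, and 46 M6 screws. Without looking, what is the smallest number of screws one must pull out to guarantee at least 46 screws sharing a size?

In the worst case we take at most 45 of each size, but all 2 M5, all 27 M8, all 27 M4, all 11 M3, all 28 M12, and all 9 M10 (fewer than 45), giving 2 + 27 + 27 + 11 + 28 + 9 + 45 = 149.
One more screw then forces some size to 46, so 149 + 1 = 150.

150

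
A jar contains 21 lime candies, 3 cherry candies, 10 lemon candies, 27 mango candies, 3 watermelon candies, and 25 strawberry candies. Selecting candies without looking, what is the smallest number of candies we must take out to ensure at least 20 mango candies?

To avoid mango candies as long as possible, exhaust the other 5 flavors first.
The worst case draws every non-mango candy first: 21 + 3 + 10 + 3 + 25 = 62.
The next 20 draws are then forced to be mango, giving 62 + 20 = 82.

82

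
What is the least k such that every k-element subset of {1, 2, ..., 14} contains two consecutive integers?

Partition {1, …, 14} into 7 pairs: {1,2}, {3,4}, …, {13,14}.
Choosing 7 integers — say the 7 even numbers 2, 4, …, 14 — takes one from each pair and avoids the property.
Choosing 8 forces two into the same pair by pigeonhole, and those are consecutive. So 8.

8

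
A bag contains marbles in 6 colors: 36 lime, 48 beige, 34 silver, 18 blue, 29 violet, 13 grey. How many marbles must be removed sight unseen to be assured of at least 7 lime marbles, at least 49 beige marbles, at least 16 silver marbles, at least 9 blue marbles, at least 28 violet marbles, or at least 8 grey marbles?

112

The worst case stops just short of every target: 6 lime, 48 beige, 15 silver, 8 blue, 27 violet, 7 grey — 6 + 48 + 15 + 8 + 27 + 7 = 111 marbles.
One more marble must push some color to its target, so 111 + 1 = 112.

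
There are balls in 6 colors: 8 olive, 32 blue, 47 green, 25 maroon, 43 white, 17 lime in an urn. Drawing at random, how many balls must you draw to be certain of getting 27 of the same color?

129

Treat the 6 colors as pigeonholes.
In the worst case we take at most 26 of each color, but all 8 olive, all 25 maroon, and all 17 lime (fewer than 26), giving 8 + 26 + 26 + 25 + 26 + 17 = 128.
One more ball then forces some color to 27, so 128 + 1 = 129.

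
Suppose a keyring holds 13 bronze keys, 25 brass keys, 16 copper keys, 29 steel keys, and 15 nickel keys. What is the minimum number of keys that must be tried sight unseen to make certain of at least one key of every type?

The hardest type to obtain is bronze: we could draw every other key first — 98 − 13 = 85 keys — without a single bronze one.
The next draw must be bronze, so 85 + 1 = 86.

86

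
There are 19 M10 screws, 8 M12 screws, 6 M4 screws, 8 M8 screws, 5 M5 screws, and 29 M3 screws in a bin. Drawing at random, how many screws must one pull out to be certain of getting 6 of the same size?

31

Treat the 6 sizes as pigeonholes.
The worst case takes 5 screws of each size without reaching 6 of any: 6 × 5 = 30.
The next screw must bring some size to 6, so 30 + 1 = 31.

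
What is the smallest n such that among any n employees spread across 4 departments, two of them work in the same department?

5

There are 4 departments acting as pigeonholes.
With 4 employees we could place one in each, avoiding any repeat.
One more forces some class to hold 2, so 4 + 1 = 5.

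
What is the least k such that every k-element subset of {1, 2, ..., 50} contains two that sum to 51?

Partition {1, …, 50} into 25 pairs: {1,50}, {2,49}, …, {25,26}.
Choosing 25 integers — say the integers 1 through 25 — takes one from each pair and avoids the property.
Choosing 26 forces two into the same pair by pigeonhole, and those sum to 51. So 26.

26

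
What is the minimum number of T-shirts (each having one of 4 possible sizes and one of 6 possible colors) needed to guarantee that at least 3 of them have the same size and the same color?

49

There are 4 × 6 = 24 (size, color) combinations acting as pigeonholes.
With 24 × 2 = 48 T-shirts we could place exactly 2 in each, with no (size, color) pair reaching 3.
One more forces some (size, color) pair to hold 3, so 48 + 1 = 49.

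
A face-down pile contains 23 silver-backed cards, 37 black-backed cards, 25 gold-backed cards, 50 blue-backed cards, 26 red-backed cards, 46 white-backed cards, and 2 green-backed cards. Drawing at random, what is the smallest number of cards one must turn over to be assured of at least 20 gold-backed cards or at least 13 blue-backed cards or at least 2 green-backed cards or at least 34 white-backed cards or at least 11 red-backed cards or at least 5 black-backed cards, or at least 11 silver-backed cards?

The worst case stops just short of every target: 10 silver-backed, 4 black-backed, 19 gold-backed, 12 blue-backed, 10 red-backed, 33 white-backed, 1 green-backed — 10 + 4 + 19 + 12 + 10 + 33 + 1 = 89 cards.
One more card must push some back color to its target, so 89 + 1 = 90.

90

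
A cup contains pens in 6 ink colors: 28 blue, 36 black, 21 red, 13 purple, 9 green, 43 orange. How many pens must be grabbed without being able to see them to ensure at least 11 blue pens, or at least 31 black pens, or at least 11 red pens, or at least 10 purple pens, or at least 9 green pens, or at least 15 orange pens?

82

Each of the 6 ink colors has its own threshold; avoid all of them simultaneously.
The worst case stops just short of every target: 10 blue, 30 black, 10 red, 9 purple, 8 green, 14 orange — 10 + 30 + 10 + 9 + 8 + 14 = 81 pens.
One more pen must push some ink color to its target, so 81 + 1 = 82.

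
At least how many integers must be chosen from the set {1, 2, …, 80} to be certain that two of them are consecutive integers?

41

Partition {1, …, 80} into 40 pairs: {1,2}, {3,4}, …, {79,80}.
Choosing 40 integers — say the 40 even numbers 2, 4, …, 80 — takes one from each pair and avoids the property.
Choosing 41 forces two into the same pair by pigeonhole, and those are consecutive. So 41.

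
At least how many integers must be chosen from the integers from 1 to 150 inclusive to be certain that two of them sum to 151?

Partition {1, …, 150} into 75 pairs: {1,150}, {2,149}, …, {75,76}.
Choosing 75 integers — say the integers 1 through 75 — takes one from each pair and avoids the property.
Choosing 76 forces two into the same pair by pigeonhole, and those sum to 151. So 76.

76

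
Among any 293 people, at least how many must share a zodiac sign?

25

There are 12 zodiac signs, which serve as the pigeonholes.
If each of the 12 zodiac signs held at most 24, the total would be at most 12 × 24 = 288 < 293, a contradiction.
So at least one holds ⌈293/12⌉ = 25.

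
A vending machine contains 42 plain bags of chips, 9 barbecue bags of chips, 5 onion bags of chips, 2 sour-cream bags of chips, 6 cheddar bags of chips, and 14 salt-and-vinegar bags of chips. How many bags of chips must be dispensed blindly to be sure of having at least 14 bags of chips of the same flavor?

Treat the 6 flavors as pigeonholes.
In the worst case we take at most 13 of each flavor, but all 9 barbecue, all 5 onion, all 2 sour-cream, and all 6 cheddar (fewer than 13), giving 13 + 9 + 5 + 2 + 6 + 13 = 48.
One more bag of chips then forces some flavor to 14, so 48 + 1 = 49.

49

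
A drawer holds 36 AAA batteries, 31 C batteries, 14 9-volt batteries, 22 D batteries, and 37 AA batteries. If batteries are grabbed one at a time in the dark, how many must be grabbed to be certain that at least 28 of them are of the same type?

Treat the 5 types as pigeonholes.
In the worst case we take at most 27 of each type, but all 14 9-volt and all 22 D (fewer than 27), giving 27 + 27 + 14 + 22 + 27 = 117.
One more battery then forces some type to 28, so 117 + 1 = 118.

118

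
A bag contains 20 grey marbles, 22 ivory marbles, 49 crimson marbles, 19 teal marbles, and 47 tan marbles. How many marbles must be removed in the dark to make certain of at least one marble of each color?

The hardest color to obtain is teal: we could draw every other marble first — 157 − 19 = 138 marbles — without a single teal one.
The next draw must be teal, so 138 + 1 = 139.

139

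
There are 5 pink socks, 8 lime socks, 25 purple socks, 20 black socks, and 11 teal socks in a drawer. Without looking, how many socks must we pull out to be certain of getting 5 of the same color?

Treat the 5 colors as pigeonholes.
The worst case takes 4 socks of each color without reaching 5 of any: 5 × 4 = 20.
The next sock must bring some color to 5, so 20 + 1 = 21.

21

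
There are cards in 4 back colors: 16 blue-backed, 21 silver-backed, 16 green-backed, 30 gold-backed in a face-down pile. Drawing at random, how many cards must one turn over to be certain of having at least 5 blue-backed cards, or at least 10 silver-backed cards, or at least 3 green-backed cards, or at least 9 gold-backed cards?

24

The worst case stops just short of every target: 4 blue-backed, 9 silver-backed, 2 green-backed, 8 gold-backed — 4 + 9 + 2 + 8 = 23 cards.
One more card must push some back color to its target, so 23 + 1 = 24.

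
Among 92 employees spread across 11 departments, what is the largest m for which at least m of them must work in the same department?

9

The 92 employees fall into 11 departments.
If each of the 11 departments held at most 8, the total would be at most 11 × 8 = 88 < 92, a contradiction.
So at least one holds ⌈92/11⌉ = 9.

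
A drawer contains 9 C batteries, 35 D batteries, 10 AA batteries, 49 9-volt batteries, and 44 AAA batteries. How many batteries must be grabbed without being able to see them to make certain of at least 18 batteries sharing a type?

Treat the 5 types as pigeonholes.
In the worst case we take at most 17 of each type, but all 9 C and all 10 AA (fewer than 17), giving 9 + 17 + 10 + 17 + 17 = 70.
One more battery then forces some type to 18, so 70 + 1 = 71.

71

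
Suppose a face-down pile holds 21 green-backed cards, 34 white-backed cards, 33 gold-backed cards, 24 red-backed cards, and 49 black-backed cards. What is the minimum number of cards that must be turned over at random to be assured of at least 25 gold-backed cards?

The worst case draws every non-gold-backed card first: 21 + 34 + 24 + 49 = 128.
The next 25 draws are then forced to be gold-backed, giving 128 + 25 = 153.

153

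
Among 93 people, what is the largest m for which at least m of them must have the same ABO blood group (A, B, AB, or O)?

24

The 93 people fall into 4 ABO blood groups.
If each of the 4 ABO blood groups held at most 23, the total would be at most 4 × 23 = 92 < 93, a contradiction.
So at least one holds ⌈93/4⌉ = 24.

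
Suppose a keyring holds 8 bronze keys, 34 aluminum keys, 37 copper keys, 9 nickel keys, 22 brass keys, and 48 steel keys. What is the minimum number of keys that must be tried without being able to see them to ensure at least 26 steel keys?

To avoid steel keys as long as possible, exhaust the other 5 types first.
The worst case draws every non-steel key first: 8 + 34 + 37 + 9 + 22 = 110.
The next 26 draws are then forced to be steel, giving 110 + 26 = 136.

136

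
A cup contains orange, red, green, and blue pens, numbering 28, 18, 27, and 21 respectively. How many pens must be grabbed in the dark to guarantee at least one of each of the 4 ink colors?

The hardest ink color to obtain is red: we could draw every other pen first — 94 − 18 = 76 pens — without a single red one.
The next draw must be red, so 76 + 1 = 77.

77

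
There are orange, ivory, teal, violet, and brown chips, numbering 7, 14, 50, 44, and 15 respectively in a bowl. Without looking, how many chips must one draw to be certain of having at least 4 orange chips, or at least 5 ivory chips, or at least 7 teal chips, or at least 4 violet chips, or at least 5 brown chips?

21

The worst case stops just short of every target: 3 orange, 4 ivory, 6 teal, 3 violet, 4 brown — 3 + 4 + 6 + 3 + 4 = 20 chips.
One more chip must push some color to its target, so 20 + 1 = 21.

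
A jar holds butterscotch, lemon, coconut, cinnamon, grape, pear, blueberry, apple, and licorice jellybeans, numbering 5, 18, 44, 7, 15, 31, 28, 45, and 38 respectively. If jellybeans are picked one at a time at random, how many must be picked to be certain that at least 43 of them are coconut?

230

The worst case draws every non-coconut jellybean first: 5 + 18 + 7 + 15 + 31 + 28 + 45 + 38 = 187.
The next 43 draws are then forced to be coconut, giving 187 + 43 = 230.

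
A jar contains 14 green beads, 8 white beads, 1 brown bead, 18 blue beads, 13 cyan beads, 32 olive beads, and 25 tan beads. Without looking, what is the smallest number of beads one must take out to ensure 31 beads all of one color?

In the worst case we take at most 30 of each color, but all 14 green, all 8 white, all 1 brown, all 18 blue, all 13 cyan, and all 25 tan (fewer than 30), giving 14 + 8 + 1 + 18 + 13 + 30 + 25 = 109.
One more bead then forces some color to 31, so 109 + 1 = 110.

110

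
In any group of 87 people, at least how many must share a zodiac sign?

There are 12 zodiac signs, which serve as the pigeonholes.
If each of the 12 zodiac signs held at most 7, the total would be at most 12 × 7 = 84 < 87, a contradiction.
So at least one holds ⌈87/12⌉ = 8.

8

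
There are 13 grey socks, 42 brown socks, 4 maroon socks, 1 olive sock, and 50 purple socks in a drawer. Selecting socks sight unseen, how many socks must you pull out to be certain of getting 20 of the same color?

In the worst case we take at most 19 of each color, but all 13 grey, all 4 maroon, and all 1 olive (fewer than 19), giving 13 + 19 + 4 + 1 + 19 = 56.
One more sock then forces some color to 20, so 56 + 1 = 57.

57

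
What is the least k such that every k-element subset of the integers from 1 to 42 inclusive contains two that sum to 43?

Partition {1, …, 42} into 21 pairs: {1,42}, {2,41}, …, {21,22}.
Choosing 21 integers — say the integers 1 through 21 — takes one from each pair and avoids the property.
Choosing 22 forces two into the same pair by pigeonhole, and those sum to 43. So 22.

22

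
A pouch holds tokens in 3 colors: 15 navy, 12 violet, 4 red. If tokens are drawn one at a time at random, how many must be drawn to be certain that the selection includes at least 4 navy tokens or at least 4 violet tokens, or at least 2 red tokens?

The worst case stops just short of every target: 3 navy, 3 violet, 1 red — 3 + 3 + 1 = 7 tokens.
One more token must push some color to its target, so 7 + 1 = 8.

8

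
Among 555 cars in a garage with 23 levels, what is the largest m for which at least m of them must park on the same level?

The 555 cars fall into 23 levels.
If each of the 23 levels held at most 24, the total would be at most 23 × 24 = 552 < 555, a contradiction.
So at least one holds ⌈555/23⌉ = 25.

25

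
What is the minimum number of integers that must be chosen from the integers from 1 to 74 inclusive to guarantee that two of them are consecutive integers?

38

Partition {1, …, 74} into 37 pairs: {1,2}, {3,4}, …, {73,74}.
Choosing 37 integers — say the 37 even numbers 2, 4, …, 74 — takes one from each pair and avoids the property.
Choosing 38 forces two into the same pair by pigeonhole, and those are consecutive. So 38.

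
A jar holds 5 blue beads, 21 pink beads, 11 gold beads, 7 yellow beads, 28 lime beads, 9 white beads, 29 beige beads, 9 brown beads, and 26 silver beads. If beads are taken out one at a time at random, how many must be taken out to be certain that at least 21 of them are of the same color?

122

In the worst case we take at most 20 of each color, but all 5 blue, all 11 gold, all 7 yellow, all 9 white, and all 9 brown (fewer than 20), giving 5 + 20 + 11 + 7 + 20 + 9 + 20 + 9 + 20 = 121.
One more bead then forces some color to 21, so 121 + 1 = 122.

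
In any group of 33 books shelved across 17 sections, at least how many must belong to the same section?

If each of the 17 sections held at most 1, the total would be at most 17 × 1 = 17 < 33, a contradiction.
So at least one holds ⌈33/17⌉ = 2.

2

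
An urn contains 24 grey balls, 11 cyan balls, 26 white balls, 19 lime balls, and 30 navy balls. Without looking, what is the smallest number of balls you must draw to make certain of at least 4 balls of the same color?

16

The worst case takes 3 balls of each color without reaching 4 of any: 5 × 3 = 15.
The next ball must bring some color to 4, so 15 + 1 = 16.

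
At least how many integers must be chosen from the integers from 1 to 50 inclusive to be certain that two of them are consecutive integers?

26

Partition {1, …, 50} into 25 pairs: {1,2}, {3,4}, …, {49,50}.
Choosing 25 integers — say the 25 even numbers 2, 4, …, 50 — takes one from each pair and avoids the property.
Choosing 26 forces two into the same pair by pigeonhole, and those are consecutive. So 26.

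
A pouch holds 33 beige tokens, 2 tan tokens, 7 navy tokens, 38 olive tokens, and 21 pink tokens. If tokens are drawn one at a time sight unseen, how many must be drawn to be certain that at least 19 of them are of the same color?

In the worst case we take at most 18 of each color, but all 2 tan and all 7 navy (fewer than 18), giving 18 + 2 + 7 + 18 + 18 = 63.
One more token then forces some color to 19, so 63 + 1 = 64.

64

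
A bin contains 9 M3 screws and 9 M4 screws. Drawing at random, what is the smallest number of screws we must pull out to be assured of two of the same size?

The worst case takes 1 screw of each size without reaching 2 of any: 2 × 1 = 2.
The next screw must bring some size to 2, so 2 + 1 = 3.

3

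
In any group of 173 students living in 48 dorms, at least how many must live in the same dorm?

4

If each of the 48 dorms held at most 3, the total would be at most 48 × 3 = 144 < 173, a contradiction.
So at least one holds ⌈173/48⌉ = 4.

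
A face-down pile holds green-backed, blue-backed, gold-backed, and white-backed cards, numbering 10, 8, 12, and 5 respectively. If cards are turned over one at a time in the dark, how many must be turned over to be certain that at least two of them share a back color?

5

The worst case takes 1 card of each back color without reaching 2 of any: 4 × 1 = 4.
The next card must bring some back color to 2, so 4 + 1 = 5.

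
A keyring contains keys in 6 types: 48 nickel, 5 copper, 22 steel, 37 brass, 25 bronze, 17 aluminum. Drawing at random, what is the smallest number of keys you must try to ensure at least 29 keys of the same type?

126

In the worst case we take at most 28 of each type, but all 5 copper, all 22 steel, all 25 bronze, and all 17 aluminum (fewer than 28), giving 28 + 5 + 22 + 28 + 25 + 17 = 125.
One more key then forces some type to 29, so 125 + 1 = 126.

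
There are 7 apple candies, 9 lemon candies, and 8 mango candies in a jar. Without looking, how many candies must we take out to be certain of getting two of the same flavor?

4

The worst case takes 1 candy of each flavor without reaching 2 of any: 3 × 1 = 3.
The next candy must bring some flavor to 2, so 3 + 1 = 4.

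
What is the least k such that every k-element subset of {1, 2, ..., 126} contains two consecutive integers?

64

Partition {1, …, 126} into 63 pairs: {1,2}, {3,4}, …, {125,126}.
Choosing 63 integers — say the 63 even numbers 2, 4, …, 126 — takes one from each pair and avoids the property.
Choosing 64 forces two into the same pair by pigeonhole, and those are consecutive. So 64.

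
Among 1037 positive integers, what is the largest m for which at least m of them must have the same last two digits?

The 1037 positive integers fall into 100 possible two-digit endings.
If each of the 100 possible two-digit endings held at most 10, the total would be at most 100 × 10 = 1000 < 1037, a contradiction.
So at least one holds ⌈1037/100⌉ = 11.

11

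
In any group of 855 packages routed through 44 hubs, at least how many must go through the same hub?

If each of the 44 hubs held at most 19, the total would be at most 44 × 19 = 836 < 855, a contradiction.
So at least one holds ⌈855/44⌉ = 20.

20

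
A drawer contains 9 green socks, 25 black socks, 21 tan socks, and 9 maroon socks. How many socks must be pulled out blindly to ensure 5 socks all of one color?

17

Treat the 4 colors as pigeonholes.
The worst case takes 4 socks of each color without reaching 5 of any: 4 × 4 = 16.
The next sock must bring some color to 5, so 16 + 1 = 17.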